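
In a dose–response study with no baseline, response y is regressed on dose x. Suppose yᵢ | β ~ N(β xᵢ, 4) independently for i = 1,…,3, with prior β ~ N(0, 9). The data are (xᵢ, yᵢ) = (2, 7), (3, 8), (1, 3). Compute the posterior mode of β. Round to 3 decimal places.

β̂_MAP = 2.838

log p(β | y) = −Σ(yᵢ − βxᵢ)²/(2·4) − β²/(2·9) + const.
Setting the derivative to zero: Σxᵢ(yᵢ − βxᵢ)/4 − β/9 = 0, so β = Σxᵢyᵢ / (Σxᵢ² + σ²/τ²).
Σxᵢyᵢ = 2·7 + 3·8 + 1·3 = 41; Σxᵢ² = 14; σ²/τ² = 4/9.
β̂_MAP = 41 / (14 + 4/9) = 41/(130/9) = 369/130 ≈ 2.838.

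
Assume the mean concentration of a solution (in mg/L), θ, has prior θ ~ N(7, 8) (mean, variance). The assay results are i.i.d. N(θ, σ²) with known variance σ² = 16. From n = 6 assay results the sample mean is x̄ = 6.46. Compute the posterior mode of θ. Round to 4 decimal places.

θ̂_MAP = 6.5950

n = 6, x̄ = 6.46.
For a Normal prior and Normal likelihood with known variance, the posterior is Normal; its mode equals its mean, the precision-weighted average.
Prior precision 1/σ₀² = 1/8 = 0.125; data precision n/σ² = 6/16 = 0.375.
θ̂ = (0.125·7 + 0.375·6.46) / (0.125 + 0.375) = 3.2975/0.5 = 6.5950.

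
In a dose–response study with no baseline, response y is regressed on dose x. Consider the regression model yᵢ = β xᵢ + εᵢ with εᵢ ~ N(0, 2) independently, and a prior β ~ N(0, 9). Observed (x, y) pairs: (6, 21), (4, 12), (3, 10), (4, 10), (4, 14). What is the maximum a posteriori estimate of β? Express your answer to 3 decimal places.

β̂_MAP = 3.218

log p(β | y) = −Σ(yᵢ − βxᵢ)²/(2·2) − β²/(2·9) + const.
Setting the derivative to zero: Σxᵢ(yᵢ − βxᵢ)/2 − β/9 = 0, so β = Σxᵢyᵢ / (Σxᵢ² + σ²/τ²).
Σxᵢyᵢ = 6·21 + 4·12 + 3·10 + 4·10 + 4·14 = 300; Σxᵢ² = 93; σ²/τ² = 2/9.
β̂_MAP = 300 / (93 + 2/9) = 300/(839/9) = 2700/839 ≈ 3.218.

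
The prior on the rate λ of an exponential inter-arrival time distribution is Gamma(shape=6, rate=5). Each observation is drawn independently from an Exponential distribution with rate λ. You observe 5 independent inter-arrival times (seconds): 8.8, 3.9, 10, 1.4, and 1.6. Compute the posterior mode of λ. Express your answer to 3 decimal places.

λ̂_MAP = 0.326

The Exponential(rate=λ) likelihood is ∝ λ^n e^(−λΣtᵢ). Here n = 5 and Σtᵢ = 8.8 + 3.9 + 10 + 1.4 + 1.6 = 25.7.
Posterior ∝ λ^5e^(−5λ) · λ^5e^(−25.7λ) = λ^10e^(−30.7λ), i.e. Gamma(11, 30.7).
Mode = (a−1)/b = 10/30.7 ≈ 0.326.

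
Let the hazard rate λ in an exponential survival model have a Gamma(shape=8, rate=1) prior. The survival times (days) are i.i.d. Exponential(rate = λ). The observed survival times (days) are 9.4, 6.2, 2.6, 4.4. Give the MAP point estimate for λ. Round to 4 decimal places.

The Exponential(rate=λ) likelihood is ∝ λ^n e^(−λΣtᵢ). Here n = 4 and Σtᵢ = 9.4 + 6.2 + 2.6 + 4.4 = 22.6.
Posterior ∝ λ^7e^(−1λ) · λ^4e^(−22.6λ) = λ^11e^(−23.6λ), i.e. Gamma(12, 23.6).
Mode = (a−1)/b = 11/23.6 ≈ 0.4661.

λ̂_MAP = 0.4661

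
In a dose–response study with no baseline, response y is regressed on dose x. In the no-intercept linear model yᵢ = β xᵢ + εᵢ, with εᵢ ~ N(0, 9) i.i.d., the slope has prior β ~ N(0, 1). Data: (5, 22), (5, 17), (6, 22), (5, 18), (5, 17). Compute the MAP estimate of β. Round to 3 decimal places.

log p(β | y) = −Σ(yᵢ − βxᵢ)²/(2·9) − β²/(2·1) + const.
Setting the derivative to zero: Σxᵢ(yᵢ − βxᵢ)/9 − β/1 = 0, so β = Σxᵢyᵢ / (Σxᵢ² + σ²/τ²).
Σxᵢyᵢ = 5·22 + 5·17 + 6·22 + 5·18 + 5·17 = 502; Σxᵢ² = 136; σ²/τ² = 9.
β̂_MAP = 502 / (136 + 9) = 502/145 ≈ 3.462.

β̂_MAP = 3.462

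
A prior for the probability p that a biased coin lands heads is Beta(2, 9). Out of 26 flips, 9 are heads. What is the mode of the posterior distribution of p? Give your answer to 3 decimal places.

Prior: Beta(2, 9).
Data: 9 successes in 26 trials. The binomial likelihood contributes p^9(1−p)^17, so the posterior is Beta(2+9, 9+17) = Beta(11, 26).
For Beta(a, b) with a, b > 1 the mode is (a−1)/(a+b−2) = 10/35 ≈ 0.286.

p̂_MAP = 0.286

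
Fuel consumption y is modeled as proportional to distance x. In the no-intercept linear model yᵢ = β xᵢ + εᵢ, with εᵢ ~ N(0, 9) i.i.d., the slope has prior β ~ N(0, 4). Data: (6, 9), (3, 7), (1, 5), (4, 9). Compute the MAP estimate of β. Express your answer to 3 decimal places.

log p(β | y) = −Σ(yᵢ − βxᵢ)²/(2·9) − β²/(2·4) + const.
Setting the derivative to zero: Σxᵢ(yᵢ − βxᵢ)/9 − β/4 = 0, so β = Σxᵢyᵢ / (Σxᵢ² + σ²/τ²).
Σxᵢyᵢ = 6·9 + 3·7 + 1·5 + 4·9 = 116; Σxᵢ² = 62; σ²/τ² = 2.25.
β̂_MAP = 116 / (62 + 2.25) = 116/64.25 ≈ 1.805.

β̂_MAP = 1.805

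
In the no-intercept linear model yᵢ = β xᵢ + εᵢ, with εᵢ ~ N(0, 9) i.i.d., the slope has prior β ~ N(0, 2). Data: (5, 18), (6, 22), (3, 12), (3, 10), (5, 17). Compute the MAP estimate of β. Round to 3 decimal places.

log p(β | y) = −Σ(yᵢ − βxᵢ)²/(2·9) − β²/(2·2) + const.
Setting the derivative to zero: Σxᵢ(yᵢ − βxᵢ)/9 − β/2 = 0, so β = Σxᵢyᵢ / (Σxᵢ² + σ²/τ²).
Σxᵢyᵢ = 5·18 + 6·22 + 3·12 + 3·10 + 5·17 = 373; Σxᵢ² = 104; σ²/τ² = 4.5.
β̂_MAP = 373 / (104 + 4.5) = 373/108.5 ≈ 3.438.

β̂_MAP = 3.438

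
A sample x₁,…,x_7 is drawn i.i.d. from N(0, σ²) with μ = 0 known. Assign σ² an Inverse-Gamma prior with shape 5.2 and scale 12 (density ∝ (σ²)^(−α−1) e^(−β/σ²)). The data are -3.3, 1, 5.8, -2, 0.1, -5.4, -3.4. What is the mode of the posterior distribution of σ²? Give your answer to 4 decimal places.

σ̂²_MAP = 5.8897

Sum of squared deviations about the known mean: SS = (-3.3−0)² + (1−0)² + (5.8−0)² + (-2−0)² + (0.1−0)² + (-5.4−0)² + (-3.4−0)² = 90.26.
The Normal likelihood contributes (σ²)^(−n/2) exp(−SS/(2σ²)), so the posterior is Inverse-Gamma(α + n/2, β + SS/2) = Inverse-Gamma(8.7, 57.13).
The mode of Inverse-Gamma(a, b) is b/(a+1) = 57.13/9.7 ≈ 5.8897.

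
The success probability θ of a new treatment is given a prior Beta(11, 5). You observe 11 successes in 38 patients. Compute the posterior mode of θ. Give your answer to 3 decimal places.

Prior: Beta(11, 5).
Data: 11 successes in 38 trials. The binomial likelihood contributes θ^11(1−θ)^27, so the posterior is Beta(11+11, 5+27) = Beta(22, 32).
For Beta(a, b) with a, b > 1 the mode is (a−1)/(a+b−2) = 21/52 ≈ 0.404.

θ̂_MAP = 0.404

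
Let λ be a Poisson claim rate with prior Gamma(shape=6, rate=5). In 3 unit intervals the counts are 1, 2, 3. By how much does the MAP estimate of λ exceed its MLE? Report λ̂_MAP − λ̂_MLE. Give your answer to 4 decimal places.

Σxᵢ = 6. Posterior is Gamma(12, 8); MAP = (12−1)/8 = 11/8 ≈ 1.37500.
MLE = x̄ = 6/3 ≈ 2.00000.
Difference = 11/8 − 6/3 = -5/8 ≈ -0.6250.

MAP − MLE = -0.6250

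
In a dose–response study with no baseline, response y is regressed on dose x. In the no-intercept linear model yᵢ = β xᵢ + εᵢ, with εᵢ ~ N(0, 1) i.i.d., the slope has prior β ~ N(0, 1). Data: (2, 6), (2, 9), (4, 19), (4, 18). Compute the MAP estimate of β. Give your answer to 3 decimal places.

log p(β | y) = −Σ(yᵢ − βxᵢ)²/(2·1) − β²/(2·1) + const.
Setting the derivative to zero: Σxᵢ(yᵢ − βxᵢ)/1 − β/1 = 0, so β = Σxᵢyᵢ / (Σxᵢ² + σ²/τ²).
Σxᵢyᵢ = 2·6 + 2·9 + 4·19 + 4·18 = 178; Σxᵢ² = 40; σ²/τ² = 1.
β̂_MAP = 178 / (40 + 1) = 178/41 ≈ 4.341.

β̂_MAP = 4.341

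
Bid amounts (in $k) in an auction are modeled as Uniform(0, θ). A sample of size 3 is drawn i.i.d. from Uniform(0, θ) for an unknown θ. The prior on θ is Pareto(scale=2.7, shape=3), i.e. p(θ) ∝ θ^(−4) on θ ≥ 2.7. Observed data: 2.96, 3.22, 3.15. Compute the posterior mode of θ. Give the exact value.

θ̂_MAP = 3.22

The Uniform(0, θ) likelihood is θ^(−n) for θ ≥ max(xᵢ), zero otherwise. Here max(xᵢ) = 3.22.
Posterior ∝ θ^(−4) · θ^(−3) = θ^(−7) on θ ≥ max(2.7, 3.22) = 3.22.
This density is strictly decreasing in θ, so the posterior mode lies at the lower boundary of the support.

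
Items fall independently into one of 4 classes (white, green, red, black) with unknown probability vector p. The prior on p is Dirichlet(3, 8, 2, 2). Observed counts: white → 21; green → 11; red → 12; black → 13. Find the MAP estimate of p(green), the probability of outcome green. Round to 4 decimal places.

The posterior is Dirichlet(αᵢ + nᵢ) = Dirichlet(24, 19, 14, 15).
For a Dirichlet(a₁,…,a_K) with all aᵢ > 1, the mode has j-th component (aⱼ − 1)/(Σaᵢ − K).
Here Σaᵢ = 72 and K = 4, so p(green) = (19 − 1)/(72 − 4) = 18/68 ≈ 0.2647.

MAP estimate of p(green) = 0.2647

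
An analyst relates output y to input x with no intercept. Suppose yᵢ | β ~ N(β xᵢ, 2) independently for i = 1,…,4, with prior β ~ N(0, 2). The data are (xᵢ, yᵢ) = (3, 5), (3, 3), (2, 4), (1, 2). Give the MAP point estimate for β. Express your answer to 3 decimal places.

log p(β | y) = −Σ(yᵢ − βxᵢ)²/(2·2) − β²/(2·2) + const.
Setting the derivative to zero: Σxᵢ(yᵢ − βxᵢ)/2 − β/2 = 0, so β = Σxᵢyᵢ / (Σxᵢ² + σ²/τ²).
Σxᵢyᵢ = 3·5 + 3·3 + 2·4 + 1·2 = 34; Σxᵢ² = 23; σ²/τ² = 1.
β̂_MAP = 34 / (23 + 1) = 34/24 ≈ 1.417.

β̂_MAP = 1.417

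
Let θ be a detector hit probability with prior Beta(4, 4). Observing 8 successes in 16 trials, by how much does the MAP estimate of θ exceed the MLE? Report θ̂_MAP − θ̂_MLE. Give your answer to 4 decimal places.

MAP − MLE = 0.0000

Posterior is Beta(12, 12); MAP = (12−1)/(24−2) = 11/22 ≈ 0.50000.
MLE ignores the prior: θ̂_MLE = k/n = 8/16 ≈ 0.50000.
Difference = 11/22 − 8/16 = 0 ≈ 0.0000.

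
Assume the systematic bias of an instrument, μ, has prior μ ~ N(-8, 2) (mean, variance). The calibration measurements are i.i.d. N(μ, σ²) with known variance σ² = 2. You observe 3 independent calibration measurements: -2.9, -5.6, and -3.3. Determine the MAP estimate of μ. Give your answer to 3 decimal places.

μ̂_MAP = -4.950

n = 3; x̄ = ((-2.9) + (-5.6) + (-3.3))/3 = -11.8/3 = -59/15 ≈ -3.9333.
For a Normal prior and Normal likelihood with known variance, the posterior is Normal; its mode equals its mean, the precision-weighted average.
Prior precision 1/σ₀² = 1/2 = 0.5; data precision n/σ² = 3/2 = 1.5.
μ̂ = (0.5·(-8) + 1.5·(-59/15)) / (0.5 + 1.5) = (-9.9)/2 = -4.950.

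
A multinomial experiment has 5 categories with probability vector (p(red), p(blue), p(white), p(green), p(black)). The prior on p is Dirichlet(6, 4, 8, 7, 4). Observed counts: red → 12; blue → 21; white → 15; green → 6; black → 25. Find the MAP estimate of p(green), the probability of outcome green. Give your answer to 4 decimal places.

The posterior is Dirichlet(αᵢ + nᵢ) = Dirichlet(18, 25, 23, 13, 29).
For a Dirichlet(a₁,…,a_K) with all aᵢ > 1, the mode has j-th component (aⱼ − 1)/(Σaᵢ − K).
Here Σaᵢ = 108 and K = 5, so p(green) = (13 − 1)/(108 − 5) = 12/103 ≈ 0.1165.

MAP estimate of p(green) = 0.1165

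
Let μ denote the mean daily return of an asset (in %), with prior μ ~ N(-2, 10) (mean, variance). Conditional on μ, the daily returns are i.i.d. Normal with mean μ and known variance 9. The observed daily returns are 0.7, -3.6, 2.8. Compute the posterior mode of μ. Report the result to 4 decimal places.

n = 3; x̄ = (0.7 + (-3.6) + 2.8)/3 = -0.1/3 = -1/30 ≈ -0.0333.
For a Normal prior and Normal likelihood with known variance, the posterior is Normal; its mode equals its mean, the precision-weighted average.
Prior precision 1/σ₀² = 1/10 = 0.1; data precision n/σ² = 3/9 = 1/3.
μ̂ = (0.1·(-2) + (1/3)·(-1/30)) / (0.1 + 1/3) = (-19/90)/(13/30) = -19/39 ≈ -0.4872.

μ̂_MAP = -0.4872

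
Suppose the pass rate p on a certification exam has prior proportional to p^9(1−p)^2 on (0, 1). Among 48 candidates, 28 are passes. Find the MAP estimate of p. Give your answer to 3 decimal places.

p̂_MAP = 0.627

The prior density ∝ p^9(1−p)^2 is the kernel of Beta(10, 3).
Data: 28 successes in 48 trials. The binomial likelihood contributes p^28(1−p)^20, so the posterior is Beta(10+28, 3+20) = Beta(38, 23).
For Beta(a, b) with a, b > 1 the mode is (a−1)/(a+b−2) = 37/59 ≈ 0.627.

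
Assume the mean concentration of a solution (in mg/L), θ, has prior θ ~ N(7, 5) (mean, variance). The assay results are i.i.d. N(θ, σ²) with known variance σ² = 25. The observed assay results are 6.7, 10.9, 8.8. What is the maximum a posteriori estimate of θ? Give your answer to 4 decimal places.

n = 3; x̄ = (6.7 + 10.9 + 8.8)/3 = 26.4/3 = 8.8.
For a Normal prior and Normal likelihood with known variance, the posterior is Normal; its mode equals its mean, the precision-weighted average.
Prior precision 1/σ₀² = 1/5 = 0.2; data precision n/σ² = 3/25 = 0.12.
θ̂ = (0.2·7 + 0.12·8.8) / (0.2 + 0.12) = 2.456/0.32 = 7.6750.

θ̂_MAP = 7.6750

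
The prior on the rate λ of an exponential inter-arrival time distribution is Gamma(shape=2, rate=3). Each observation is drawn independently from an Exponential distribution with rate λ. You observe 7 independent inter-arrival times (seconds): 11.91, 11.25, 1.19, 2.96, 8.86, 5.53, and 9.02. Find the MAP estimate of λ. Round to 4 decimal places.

The Exponential(rate=λ) likelihood is ∝ λ^n e^(−λΣtᵢ). Here n = 7 and Σtᵢ = 11.91 + 11.25 + 1.19 + 2.96 + 8.86 + 5.53 + 9.02 = 50.72.
Posterior ∝ λe^(−3λ) · λ^7e^(−50.72λ) = λ^8e^(−53.72λ), i.e. Gamma(9, 53.72).
Mode = (a−1)/b = 8/53.72 ≈ 0.1489.

λ̂_MAP = 0.1489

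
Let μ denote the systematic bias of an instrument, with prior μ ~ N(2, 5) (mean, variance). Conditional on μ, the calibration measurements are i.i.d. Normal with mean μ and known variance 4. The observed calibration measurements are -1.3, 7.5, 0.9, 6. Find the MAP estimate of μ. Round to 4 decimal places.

n = 4; x̄ = ((-1.3) + 7.5 + 0.9 + 6)/4 = 13.1/4 = 3.275.
For a Normal prior and Normal likelihood with known variance, the posterior is Normal; its mode equals its mean, the precision-weighted average.
Prior precision 1/σ₀² = 1/5 = 0.2; data precision n/σ² = 4/4 = 1.
μ̂ = (0.2·2 + 1·3.275) / (0.2 + 1) = 3.675/1.2 = 3.0625.

μ̂_MAP = 3.0625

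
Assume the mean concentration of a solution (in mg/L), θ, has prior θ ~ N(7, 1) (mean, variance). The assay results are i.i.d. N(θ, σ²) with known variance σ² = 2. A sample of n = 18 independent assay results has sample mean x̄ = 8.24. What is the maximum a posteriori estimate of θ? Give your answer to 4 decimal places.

n = 18, x̄ = 8.24.
For a Normal prior and Normal likelihood with known variance, the posterior is Normal; its mode equals its mean, the precision-weighted average.
Prior precision 1/σ₀² = 1/1 = 1; data precision n/σ² = 18/2 = 9.
θ̂ = (1·7 + 9·8.24) / (1 + 9) = 81.16/10 = 8.1160.

θ̂_MAP = 8.1160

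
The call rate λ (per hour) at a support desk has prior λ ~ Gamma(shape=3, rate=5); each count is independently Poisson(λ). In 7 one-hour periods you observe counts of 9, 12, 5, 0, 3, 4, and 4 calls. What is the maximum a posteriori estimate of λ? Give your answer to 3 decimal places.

Σxᵢ = 9+12+5+0+3+4+4 = 37, with n = 7.
Posterior ∝ λ^2e^(−5λ) · λ^37e^(−7λ) = λ^39e^(−12λ), i.e. Gamma(shape=40, rate=12).
The mode of a Gamma(a, b) with a ≥ 1 (shape–rate) is (a−1)/b = 39/12 ≈ 3.250.

λ̂_MAP = 3.250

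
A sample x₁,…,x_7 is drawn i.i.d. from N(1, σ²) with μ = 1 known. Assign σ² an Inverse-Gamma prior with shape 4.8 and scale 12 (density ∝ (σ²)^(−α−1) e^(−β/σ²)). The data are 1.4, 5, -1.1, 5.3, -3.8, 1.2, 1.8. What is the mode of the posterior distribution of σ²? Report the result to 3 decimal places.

Sum of squared deviations about the known mean: SS = (1.4−1)² + (5−1)² + (-1.1−1)² + (5.3−1)² + (-3.8−1)² + (1.2−1)² + (1.8−1)² = 62.78.
The Normal likelihood contributes (σ²)^(−n/2) exp(−SS/(2σ²)), so the posterior is Inverse-Gamma(α + n/2, β + SS/2) = Inverse-Gamma(8.3, 43.39).
The mode of Inverse-Gamma(a, b) is b/(a+1) = 43.39/9.3 ≈ 4.666.

σ̂²_MAP = 4.666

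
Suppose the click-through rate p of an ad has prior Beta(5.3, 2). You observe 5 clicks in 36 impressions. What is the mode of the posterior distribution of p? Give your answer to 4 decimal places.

p̂_MAP = 0.2252

Prior: Beta(5.3, 2).
Data: 5 successes in 36 trials. The binomial likelihood contributes p^5(1−p)^31, so the posterior is Beta(5.3+5, 2+31) = Beta(10.3, 33).
For Beta(a, b) with a, b > 1 the mode is (a−1)/(a+b−2) = 9.3/41.3 ≈ 0.2252.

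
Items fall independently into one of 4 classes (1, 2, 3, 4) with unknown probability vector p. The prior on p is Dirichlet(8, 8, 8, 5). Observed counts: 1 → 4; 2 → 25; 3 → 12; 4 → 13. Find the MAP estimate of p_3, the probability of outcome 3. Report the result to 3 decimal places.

The posterior is Dirichlet(αᵢ + nᵢ) = Dirichlet(12, 33, 20, 18).
For a Dirichlet(a₁,…,a_K) with all aᵢ > 1, the mode has j-th component (aⱼ − 1)/(Σaᵢ − K).
Here Σaᵢ = 83 and K = 4, so p_3 = (20 − 1)/(83 − 4) = 19/79 ≈ 0.241.

MAP estimate: 0.241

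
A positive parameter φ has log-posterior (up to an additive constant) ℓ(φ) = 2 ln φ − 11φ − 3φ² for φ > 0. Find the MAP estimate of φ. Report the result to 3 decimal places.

ℓ'(φ) = 2/φ − 11 − 6φ. Setting this to zero and multiplying by φ: 6φ² + 11φ − 2 = 0.
φ = (−11 + √(11² + 4·6·2)) / (2·6) = (−11 + √169) / 12 = (−11 + 13)/12 = 1/6.
ℓ''(φ) = −2/φ² − 6 < 0, confirming a maximum.

φ̂_MAP = 0.167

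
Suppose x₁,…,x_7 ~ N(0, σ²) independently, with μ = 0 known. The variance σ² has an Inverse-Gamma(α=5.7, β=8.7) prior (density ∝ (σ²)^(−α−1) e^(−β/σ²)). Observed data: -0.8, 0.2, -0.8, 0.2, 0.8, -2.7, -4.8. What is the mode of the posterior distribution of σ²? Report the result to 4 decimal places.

Sum of squared deviations about the known mean: SS = (-0.8−0)² + (0.2−0)² + (-0.8−0)² + (0.2−0)² + (0.8−0)² + (-2.7−0)² + (-4.8−0)² = 32.33.
The Normal likelihood contributes (σ²)^(−n/2) exp(−SS/(2σ²)), so the posterior is Inverse-Gamma(α + n/2, β + SS/2) = Inverse-Gamma(9.2, 24.865).
The mode of Inverse-Gamma(a, b) is b/(a+1) = 24.865/10.2 ≈ 2.4377.

σ̂²_MAP = 2.4377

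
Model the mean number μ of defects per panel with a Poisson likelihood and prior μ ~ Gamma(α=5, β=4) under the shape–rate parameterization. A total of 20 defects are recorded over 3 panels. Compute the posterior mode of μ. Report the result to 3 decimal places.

Σxᵢ = 20, n = 3.
Posterior ∝ μ^4e^(−4μ) · μ^20e^(−3μ) = μ^24e^(−7μ), i.e. Gamma(shape=25, rate=7).
The mode of a Gamma(a, b) with a ≥ 1 (shape–rate) is (a−1)/b = 24/7 ≈ 3.429.

μ̂_MAP = 3.429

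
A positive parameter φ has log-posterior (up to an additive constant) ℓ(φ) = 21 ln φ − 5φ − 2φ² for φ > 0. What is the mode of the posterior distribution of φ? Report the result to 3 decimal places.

ℓ'(φ) = 21/φ − 5 − 4φ. Setting this to zero and multiplying by φ: 4φ² + 5φ − 21 = 0.
φ = (−5 + √(5² + 4·4·21)) / (2·4) = (−5 + √361) / 8 = (−5 + 19)/8 = 7/4.
ℓ''(φ) = −21/φ² − 4 < 0, confirming a maximum.

φ̂_MAP = 1.750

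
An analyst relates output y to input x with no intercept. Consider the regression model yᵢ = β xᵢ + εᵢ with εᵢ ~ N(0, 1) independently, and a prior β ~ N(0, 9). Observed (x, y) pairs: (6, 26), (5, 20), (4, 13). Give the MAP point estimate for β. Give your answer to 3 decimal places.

β̂_MAP = 3.994

log p(β | y) = −Σ(yᵢ − βxᵢ)²/(2·1) − β²/(2·9) + const.
Setting the derivative to zero: Σxᵢ(yᵢ − βxᵢ)/1 − β/9 = 0, so β = Σxᵢyᵢ / (Σxᵢ² + σ²/τ²).
Σxᵢyᵢ = 6·26 + 5·20 + 4·13 = 308; Σxᵢ² = 77; σ²/τ² = 1/9.
β̂_MAP = 308 / (77 + 1/9) = 308/(694/9) = 1386/347 ≈ 3.994.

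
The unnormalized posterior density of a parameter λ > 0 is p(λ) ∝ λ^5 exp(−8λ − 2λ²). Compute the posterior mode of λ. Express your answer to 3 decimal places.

λ̂_MAP = 0.500

ℓ'(λ) = 5/λ − 8 − 4λ. Setting this to zero and multiplying by λ: 4λ² + 8λ − 5 = 0.
λ = (−8 + √(8² + 4·4·5)) / (2·4) = (−8 + √144) / 8 = (−8 + 12)/8 = 1/2.
ℓ''(λ) = −5/λ² − 4 < 0, confirming a maximum.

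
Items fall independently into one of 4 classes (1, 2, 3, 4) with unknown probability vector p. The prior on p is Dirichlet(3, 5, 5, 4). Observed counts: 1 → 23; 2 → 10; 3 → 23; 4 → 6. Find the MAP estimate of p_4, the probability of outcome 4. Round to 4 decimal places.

MAP estimate: 0.1200

The posterior is Dirichlet(αᵢ + nᵢ) = Dirichlet(26, 15, 28, 10).
For a Dirichlet(a₁,…,a_K) with all aᵢ > 1, the mode has j-th component (aⱼ − 1)/(Σaᵢ − K).
Here Σaᵢ = 79 and K = 4, so p_4 = (10 − 1)/(79 − 4) = 9/75 ≈ 0.1200.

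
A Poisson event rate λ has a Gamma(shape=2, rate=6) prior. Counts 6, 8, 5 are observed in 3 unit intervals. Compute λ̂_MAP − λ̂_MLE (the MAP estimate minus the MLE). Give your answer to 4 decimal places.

MAP − MLE = -4.1111

Σxᵢ = 19. Posterior is Gamma(21, 9); MAP = (21−1)/9 = 20/9 ≈ 2.22222.
MLE = x̄ = 19/3 ≈ 6.33333.
Difference = 20/9 − 19/3 = -37/9 ≈ -4.1111.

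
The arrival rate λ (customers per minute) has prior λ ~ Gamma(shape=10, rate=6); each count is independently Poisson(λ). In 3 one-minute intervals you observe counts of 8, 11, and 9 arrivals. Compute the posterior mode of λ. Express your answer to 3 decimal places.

Σxᵢ = 8+11+9 = 28, with n = 3.
Posterior ∝ λ^9e^(−6λ) · λ^28e^(−3λ) = λ^37e^(−9λ), i.e. Gamma(shape=38, rate=9).
The mode of a Gamma(a, b) with a ≥ 1 (shape–rate) is (a−1)/b = 37/9 ≈ 4.111.

λ̂_MAP = 4.111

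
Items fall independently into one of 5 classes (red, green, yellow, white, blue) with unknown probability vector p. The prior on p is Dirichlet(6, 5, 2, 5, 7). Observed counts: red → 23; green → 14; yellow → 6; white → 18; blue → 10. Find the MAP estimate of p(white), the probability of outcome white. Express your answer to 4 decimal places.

The posterior is Dirichlet(αᵢ + nᵢ) = Dirichlet(29, 19, 8, 23, 17).
For a Dirichlet(a₁,…,a_K) with all aᵢ > 1, the mode has j-th component (aⱼ − 1)/(Σaᵢ − K).
Here Σaᵢ = 96 and K = 5, so p(white) = (23 − 1)/(96 − 5) = 22/91 ≈ 0.2418.

MAP estimate of p(white) = 0.2418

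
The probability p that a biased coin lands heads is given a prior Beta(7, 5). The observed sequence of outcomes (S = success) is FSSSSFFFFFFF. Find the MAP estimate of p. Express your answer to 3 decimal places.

Prior: Beta(7, 5).
Data: 4 successes in 12 trials (from the sequence). The binomial likelihood contributes p^4(1−p)^8, so the posterior is Beta(7+4, 5+8) = Beta(11, 13).
For Beta(a, b) with a, b > 1 the mode is (a−1)/(a+b−2) = 10/22 ≈ 0.455.

p̂_MAP = 0.455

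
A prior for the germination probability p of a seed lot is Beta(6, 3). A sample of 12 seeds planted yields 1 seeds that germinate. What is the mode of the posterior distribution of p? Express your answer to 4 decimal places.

Prior: Beta(6, 3).
Data: 1 success in 12 trials. The binomial likelihood contributes p(1−p)^11, so the posterior is Beta(6+1, 3+11) = Beta(7, 14).
For Beta(a, b) with a, b > 1 the mode is (a−1)/(a+b−2) = 6/19 ≈ 0.3158.

p̂_MAP = 0.3158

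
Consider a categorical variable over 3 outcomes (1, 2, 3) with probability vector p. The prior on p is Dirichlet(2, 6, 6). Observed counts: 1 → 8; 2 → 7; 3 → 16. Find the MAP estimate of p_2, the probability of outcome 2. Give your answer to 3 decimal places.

The posterior is Dirichlet(αᵢ + nᵢ) = Dirichlet(10, 13, 22).
For a Dirichlet(a₁,…,a_K) with all aᵢ > 1, the mode has j-th component (aⱼ − 1)/(Σaᵢ − K).
Here Σaᵢ = 45 and K = 3, so p_2 = (13 − 1)/(45 − 3) = 12/42 ≈ 0.286.

MAP estimate: 0.286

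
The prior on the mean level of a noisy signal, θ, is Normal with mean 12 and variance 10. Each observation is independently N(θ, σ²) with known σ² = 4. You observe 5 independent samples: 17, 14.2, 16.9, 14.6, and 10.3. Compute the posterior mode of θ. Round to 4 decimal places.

n = 5; x̄ = (17 + 14.2 + 16.9 + 14.6 + 10.3)/5 = 73/5 = 14.6.
For a Normal prior and Normal likelihood with known variance, the posterior is Normal; its mode equals its mean, the precision-weighted average.
Prior precision 1/σ₀² = 1/10 = 0.1; data precision n/σ² = 5/4 = 1.25.
θ̂ = (0.1·12 + 1.25·14.6) / (0.1 + 1.25) = 19.45/1.35 = 389/27 ≈ 14.4074.

θ̂_MAP = 14.4074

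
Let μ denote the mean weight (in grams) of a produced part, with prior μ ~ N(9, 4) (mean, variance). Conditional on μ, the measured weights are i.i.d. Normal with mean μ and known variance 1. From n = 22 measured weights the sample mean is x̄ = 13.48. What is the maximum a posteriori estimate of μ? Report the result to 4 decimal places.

n = 22, x̄ = 13.48.
For a Normal prior and Normal likelihood with known variance, the posterior is Normal; its mode equals its mean, the precision-weighted average.
Prior precision 1/σ₀² = 1/4 = 0.25; data precision n/σ² = 22/1 = 22.
μ̂ = (0.25·9 + 22·13.48) / (0.25 + 22) = 298.81/22.25 = 29881/2225 ≈ 13.4297.

μ̂_MAP = 13.4297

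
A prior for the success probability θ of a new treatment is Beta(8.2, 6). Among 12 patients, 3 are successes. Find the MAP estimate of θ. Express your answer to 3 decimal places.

Prior: Beta(8.2, 6).
Data: 3 successes in 12 trials. The binomial likelihood contributes θ^3(1−θ)^9, so the posterior is Beta(8.2+3, 6+9) = Beta(11.2, 15).
For Beta(a, b) with a, b > 1 the mode is (a−1)/(a+b−2) = 10.2/24.2 ≈ 0.421.

θ̂_MAP = 0.421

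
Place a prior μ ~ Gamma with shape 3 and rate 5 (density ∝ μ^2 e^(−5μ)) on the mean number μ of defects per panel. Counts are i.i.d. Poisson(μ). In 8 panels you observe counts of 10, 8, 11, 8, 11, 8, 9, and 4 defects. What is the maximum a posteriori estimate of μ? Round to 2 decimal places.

μ̂_MAP = 5.46

Σxᵢ = 10+8+11+8+11+8+9+4 = 69, with n = 8.
Posterior ∝ μ^2e^(−5μ) · μ^69e^(−8μ) = μ^71e^(−13μ), i.e. Gamma(shape=72, rate=13).
The mode of a Gamma(a, b) with a ≥ 1 (shape–rate) is (a−1)/b = 71/13 ≈ 5.46.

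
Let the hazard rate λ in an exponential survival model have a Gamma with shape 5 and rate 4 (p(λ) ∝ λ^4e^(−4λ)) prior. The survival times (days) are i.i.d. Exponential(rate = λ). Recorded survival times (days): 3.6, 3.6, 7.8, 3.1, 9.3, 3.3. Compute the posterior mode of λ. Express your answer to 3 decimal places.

The Exponential(rate=λ) likelihood is ∝ λ^n e^(−λΣtᵢ). Here n = 6 and Σtᵢ = 3.6 + 3.6 + 7.8 + 3.1 + 9.3 + 3.3 = 30.7.
Posterior ∝ λ^4e^(−4λ) · λ^6e^(−30.7λ) = λ^10e^(−34.7λ), i.e. Gamma(11, 34.7).
Mode = (a−1)/b = 10/34.7 ≈ 0.288.

λ̂_MAP = 0.288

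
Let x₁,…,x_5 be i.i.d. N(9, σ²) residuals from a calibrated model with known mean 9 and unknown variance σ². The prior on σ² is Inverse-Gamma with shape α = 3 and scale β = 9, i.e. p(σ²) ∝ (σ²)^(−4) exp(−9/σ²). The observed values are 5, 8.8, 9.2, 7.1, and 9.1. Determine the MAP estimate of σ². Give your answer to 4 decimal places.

σ̂²_MAP = 2.9000

Sum of squared deviations about the known mean: SS = (5−9)² + (8.8−9)² + (9.2−9)² + (7.1−9)² + (9.1−9)² = 19.7.
The Normal likelihood contributes (σ²)^(−n/2) exp(−SS/(2σ²)), so the posterior is Inverse-Gamma(α + n/2, β + SS/2) = Inverse-Gamma(5.5, 18.85).
The mode of Inverse-Gamma(a, b) is b/(a+1) = 18.85/6.5 ≈ 2.9000.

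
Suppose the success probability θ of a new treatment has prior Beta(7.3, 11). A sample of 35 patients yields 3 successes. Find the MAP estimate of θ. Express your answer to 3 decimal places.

θ̂_MAP = 0.181

Prior: Beta(7.3, 11).
Data: 3 successes in 35 trials. The binomial likelihood contributes θ^3(1−θ)^32, so the posterior is Beta(7.3+3, 11+32) = Beta(10.3, 43).
For Beta(a, b) with a, b > 1 the mode is (a−1)/(a+b−2) = 9.3/51.3 ≈ 0.181.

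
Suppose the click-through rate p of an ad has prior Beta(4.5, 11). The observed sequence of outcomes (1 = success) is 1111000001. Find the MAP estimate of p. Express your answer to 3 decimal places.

p̂_MAP = 0.362

Prior: Beta(4.5, 11).
Data: 5 successes in 10 trials (from the sequence). The binomial likelihood contributes p^5(1−p)^5, so the posterior is Beta(4.5+5, 11+5) = Beta(9.5, 16).
For Beta(a, b) with a, b > 1 the mode is (a−1)/(a+b−2) = 8.5/23.5 ≈ 0.362.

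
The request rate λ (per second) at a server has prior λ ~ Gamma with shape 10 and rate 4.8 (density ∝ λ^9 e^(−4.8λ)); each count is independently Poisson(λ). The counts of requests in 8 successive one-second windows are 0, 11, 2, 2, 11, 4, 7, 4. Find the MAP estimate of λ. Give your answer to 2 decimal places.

Σxᵢ = 0+11+2+2+11+4+7+4 = 41, with n = 8.
Posterior ∝ λ^9e^(−4.8λ) · λ^41e^(−8λ) = λ^50e^(−12.8λ), i.e. Gamma(shape=51, rate=12.8).
The mode of a Gamma(a, b) with a ≥ 1 (shape–rate) is (a−1)/b = 50/12.8 ≈ 3.91.

λ̂_MAP = 3.91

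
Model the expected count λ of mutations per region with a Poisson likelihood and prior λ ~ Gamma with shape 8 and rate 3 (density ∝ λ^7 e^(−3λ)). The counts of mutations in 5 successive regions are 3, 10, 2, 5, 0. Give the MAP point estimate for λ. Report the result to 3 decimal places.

Σxᵢ = 3+10+2+5+0 = 20, with n = 5.
Posterior ∝ λ^7e^(−3λ) · λ^20e^(−5λ) = λ^27e^(−8λ), i.e. Gamma(shape=28, rate=8).
The mode of a Gamma(a, b) with a ≥ 1 (shape–rate) is (a−1)/b = 27/8 ≈ 3.375.

λ̂_MAP = 3.375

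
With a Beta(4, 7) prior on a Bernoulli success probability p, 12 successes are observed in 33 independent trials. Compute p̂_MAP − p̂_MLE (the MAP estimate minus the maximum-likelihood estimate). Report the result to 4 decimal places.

Posterior is Beta(16, 28); MAP = (16−1)/(44−2) = 15/42 ≈ 0.35714.
MLE ignores the prior: p̂_MLE = k/n = 12/33 ≈ 0.36364.
Difference = 15/42 − 12/33 = -1/154 ≈ -0.0065.

MAP − MLE = -0.0065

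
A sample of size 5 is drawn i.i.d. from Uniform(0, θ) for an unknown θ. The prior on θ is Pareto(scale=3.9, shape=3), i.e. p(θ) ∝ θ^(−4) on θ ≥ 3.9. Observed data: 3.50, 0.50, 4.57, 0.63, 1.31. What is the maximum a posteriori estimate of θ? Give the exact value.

The Uniform(0, θ) likelihood is θ^(−n) for θ ≥ max(xᵢ), zero otherwise. Here max(xᵢ) = 4.57.
Posterior ∝ θ^(−4) · θ^(−5) = θ^(−9) on θ ≥ max(3.9, 4.57) = 4.57.
This density is strictly decreasing in θ, so the posterior mode lies at the lower boundary of the support.

θ̂_MAP = 4.57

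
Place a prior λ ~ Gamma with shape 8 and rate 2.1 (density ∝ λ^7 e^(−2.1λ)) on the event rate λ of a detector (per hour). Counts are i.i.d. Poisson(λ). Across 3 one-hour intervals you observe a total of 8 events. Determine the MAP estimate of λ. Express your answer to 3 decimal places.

λ̂_MAP = 2.941

Σxᵢ = 8, n = 3.
Posterior ∝ λ^7e^(−2.1λ) · λ^8e^(−3λ) = λ^15e^(−5.1λ), i.e. Gamma(shape=16, rate=5.1).
The mode of a Gamma(a, b) with a ≥ 1 (shape–rate) is (a−1)/b = 15/5.1 ≈ 2.941.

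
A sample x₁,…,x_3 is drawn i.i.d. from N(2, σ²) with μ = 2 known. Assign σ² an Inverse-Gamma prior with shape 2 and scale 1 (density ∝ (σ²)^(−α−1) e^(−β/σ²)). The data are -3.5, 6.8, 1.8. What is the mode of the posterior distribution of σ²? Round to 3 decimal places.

Sum of squared deviations about the known mean: SS = (-3.5−2)² + (6.8−2)² + (1.8−2)² = 53.33.
The Normal likelihood contributes (σ²)^(−n/2) exp(−SS/(2σ²)), so the posterior is Inverse-Gamma(α + n/2, β + SS/2) = Inverse-Gamma(3.5, 27.665).
The mode of Inverse-Gamma(a, b) is b/(a+1) = 27.665/4.5 ≈ 6.148.

σ̂²_MAP = 6.148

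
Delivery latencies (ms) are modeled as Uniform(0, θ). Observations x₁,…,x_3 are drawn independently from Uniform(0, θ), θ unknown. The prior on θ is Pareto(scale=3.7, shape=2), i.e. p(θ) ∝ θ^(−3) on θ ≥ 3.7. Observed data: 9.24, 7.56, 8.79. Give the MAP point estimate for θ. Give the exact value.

θ̂_MAP = 9.24

The Uniform(0, θ) likelihood is θ^(−n) for θ ≥ max(xᵢ), zero otherwise. Here max(xᵢ) = 9.24.
Posterior ∝ θ^(−3) · θ^(−3) = θ^(−6) on θ ≥ max(3.7, 9.24) = 9.24.
This density is strictly decreasing in θ, so the posterior mode lies at the lower boundary of the support.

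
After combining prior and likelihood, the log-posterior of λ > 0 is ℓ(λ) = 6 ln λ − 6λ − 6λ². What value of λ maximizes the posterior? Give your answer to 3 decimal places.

ℓ'(λ) = 6/λ − 6 − 12λ. Setting this to zero and multiplying by λ: 12λ² + 6λ − 6 = 0.
λ = (−6 + √(6² + 4·12·6)) / (2·12) = (−6 + √324) / 24 = (−6 + 18)/24 = 1/2.
ℓ''(λ) = −6/λ² − 12 < 0, confirming a maximum.

λ̂_MAP = 0.500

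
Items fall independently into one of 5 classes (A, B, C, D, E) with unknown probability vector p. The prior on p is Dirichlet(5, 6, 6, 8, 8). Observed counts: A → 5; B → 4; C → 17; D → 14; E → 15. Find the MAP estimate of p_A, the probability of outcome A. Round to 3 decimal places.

The posterior is Dirichlet(αᵢ + nᵢ) = Dirichlet(10, 10, 23, 22, 23).
For a Dirichlet(a₁,…,a_K) with all aᵢ > 1, the mode has j-th component (aⱼ − 1)/(Σaᵢ − K).
Here Σaᵢ = 88 and K = 5, so p_A = (10 − 1)/(88 − 5) = 9/83 ≈ 0.108.

MAP estimate of p_A = 0.108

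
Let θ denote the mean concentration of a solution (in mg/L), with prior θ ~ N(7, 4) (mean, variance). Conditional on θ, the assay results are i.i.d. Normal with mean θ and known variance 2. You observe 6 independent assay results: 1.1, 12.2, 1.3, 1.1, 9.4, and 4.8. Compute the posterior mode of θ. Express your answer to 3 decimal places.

θ̂_MAP = 5.138

n = 6; x̄ = (1.1 + 12.2 + 1.3 + 1.1 + 9.4 + 4.8)/6 = 29.9/6 = 299/60 ≈ 4.9833.
For a Normal prior and Normal likelihood with known variance, the posterior is Normal; its mode equals its mean, the precision-weighted average.
Prior precision 1/σ₀² = 1/4 = 0.25; data precision n/σ² = 6/2 = 3.
θ̂ = (0.25·7 + 3·(299/60)) / (0.25 + 3) = 16.7/3.25 = 334/65 ≈ 5.138.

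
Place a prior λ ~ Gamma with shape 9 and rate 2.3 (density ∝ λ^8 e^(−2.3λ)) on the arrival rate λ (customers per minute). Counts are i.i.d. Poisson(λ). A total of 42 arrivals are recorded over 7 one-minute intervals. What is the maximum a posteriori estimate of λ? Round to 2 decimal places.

λ̂_MAP = 5.38

Σxᵢ = 42, n = 7.
Posterior ∝ λ^8e^(−2.3λ) · λ^42e^(−7λ) = λ^50e^(−9.3λ), i.e. Gamma(shape=51, rate=9.3).
The mode of a Gamma(a, b) with a ≥ 1 (shape–rate) is (a−1)/b = 50/9.3 ≈ 5.38.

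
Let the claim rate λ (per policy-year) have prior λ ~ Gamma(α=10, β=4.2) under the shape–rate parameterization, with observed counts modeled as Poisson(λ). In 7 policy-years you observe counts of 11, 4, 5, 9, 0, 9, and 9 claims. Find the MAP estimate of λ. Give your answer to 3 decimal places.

λ̂_MAP = 5.000

Σxᵢ = 11+4+5+9+0+9+9 = 47, with n = 7.
Posterior ∝ λ^9e^(−4.2λ) · λ^47e^(−7λ) = λ^56e^(−11.2λ), i.e. Gamma(shape=57, rate=11.2).
The mode of a Gamma(a, b) with a ≥ 1 (shape–rate) is (a−1)/b = 56/11.2 ≈ 5.000.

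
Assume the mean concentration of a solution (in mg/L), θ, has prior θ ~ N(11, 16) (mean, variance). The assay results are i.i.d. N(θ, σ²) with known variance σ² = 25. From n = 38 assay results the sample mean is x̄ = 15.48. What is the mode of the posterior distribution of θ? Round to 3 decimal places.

n = 38, x̄ = 15.48.
For a Normal prior and Normal likelihood with known variance, the posterior is Normal; its mode equals its mean, the precision-weighted average.
Prior precision 1/σ₀² = 1/16 = 0.0625; data precision n/σ² = 38/25 = 1.52.
θ̂ = (0.0625·11 + 1.52·15.48) / (0.0625 + 1.52) = 24.2171/1.5825 = 242171/15825 ≈ 15.303.

θ̂_MAP = 15.303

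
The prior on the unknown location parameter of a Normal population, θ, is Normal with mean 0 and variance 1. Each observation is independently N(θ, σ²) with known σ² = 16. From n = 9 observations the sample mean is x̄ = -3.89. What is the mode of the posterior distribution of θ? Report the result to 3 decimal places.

θ̂_MAP = -1.400

n = 9, x̄ = -3.89.
For a Normal prior and Normal likelihood with known variance, the posterior is Normal; its mode equals its mean, the precision-weighted average.
Prior precision 1/σ₀² = 1/1 = 1; data precision n/σ² = 9/16 = 0.5625.
θ̂ = (1·0 + 0.5625·(-3.89)) / (1 + 0.5625) = (-2.188125)/1.5625 = -1.4004 ≈ -1.400.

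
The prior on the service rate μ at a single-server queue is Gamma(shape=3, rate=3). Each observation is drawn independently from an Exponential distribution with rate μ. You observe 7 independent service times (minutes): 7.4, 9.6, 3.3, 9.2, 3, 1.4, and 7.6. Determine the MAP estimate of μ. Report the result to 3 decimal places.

μ̂_MAP = 0.202

The Exponential(rate=μ) likelihood is ∝ μ^n e^(−μΣtᵢ). Here n = 7 and Σtᵢ = 7.4 + 9.6 + 3.3 + 9.2 + 3 + 1.4 + 7.6 = 41.5.
Posterior ∝ μ^2e^(−3μ) · μ^7e^(−41.5μ) = μ^9e^(−44.5μ), i.e. Gamma(10, 44.5).
Mode = (a−1)/b = 9/44.5 ≈ 0.202.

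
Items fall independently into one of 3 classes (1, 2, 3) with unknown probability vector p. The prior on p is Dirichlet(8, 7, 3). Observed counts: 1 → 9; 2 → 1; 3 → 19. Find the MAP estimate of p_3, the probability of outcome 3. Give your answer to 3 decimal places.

MAP estimate: 0.477

The posterior is Dirichlet(αᵢ + nᵢ) = Dirichlet(17, 8, 22).
For a Dirichlet(a₁,…,a_K) with all aᵢ > 1, the mode has j-th component (aⱼ − 1)/(Σaᵢ − K).
Here Σaᵢ = 47 and K = 3, so p_3 = (22 − 1)/(47 − 3) = 21/44 ≈ 0.477.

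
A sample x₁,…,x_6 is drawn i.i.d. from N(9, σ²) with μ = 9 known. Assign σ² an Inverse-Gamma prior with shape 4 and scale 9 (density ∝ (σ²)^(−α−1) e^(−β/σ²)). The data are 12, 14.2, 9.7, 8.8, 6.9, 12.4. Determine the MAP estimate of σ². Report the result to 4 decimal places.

Sum of squared deviations about the known mean: SS = (12−9)² + (14.2−9)² + (9.7−9)² + (8.8−9)² + (6.9−9)² + (12.4−9)² = 52.54.
The Normal likelihood contributes (σ²)^(−n/2) exp(−SS/(2σ²)), so the posterior is Inverse-Gamma(α + n/2, β + SS/2) = Inverse-Gamma(7, 35.27).
The mode of Inverse-Gamma(a, b) is b/(a+1) = 35.27/8 ≈ 4.4088.

σ̂²_MAP = 4.4088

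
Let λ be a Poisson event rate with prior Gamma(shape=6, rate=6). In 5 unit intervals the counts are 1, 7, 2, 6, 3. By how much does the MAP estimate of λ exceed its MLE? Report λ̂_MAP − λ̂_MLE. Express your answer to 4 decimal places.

MAP − MLE = -1.6182

Σxᵢ = 19. Posterior is Gamma(25, 11); MAP = (25−1)/11 = 24/11 ≈ 2.18182.
MLE = x̄ = 19/5 ≈ 3.80000.
Difference = 24/11 − 19/5 = -89/55 ≈ -1.6182.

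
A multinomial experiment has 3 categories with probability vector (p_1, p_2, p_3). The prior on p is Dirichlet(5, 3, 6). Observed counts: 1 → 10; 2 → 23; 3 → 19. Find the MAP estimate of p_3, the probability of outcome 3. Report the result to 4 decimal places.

The posterior is Dirichlet(αᵢ + nᵢ) = Dirichlet(15, 26, 25).
For a Dirichlet(a₁,…,a_K) with all aᵢ > 1, the mode has j-th component (aⱼ − 1)/(Σaᵢ − K).
Here Σaᵢ = 66 and K = 3, so p_3 = (25 − 1)/(66 − 3) = 24/63 ≈ 0.3810.

MAP estimate: 0.3810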